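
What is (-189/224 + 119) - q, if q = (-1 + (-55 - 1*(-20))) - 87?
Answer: 7717/32 ≈ 241.16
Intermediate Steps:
q = -123 (q = (-1 + (-55 + 20)) - 87 = (-1 - 35) - 87 = -36 - 87 = -123)
(-189/224 + 119) - q = (-189/224 + 119) - 1*(-123) = (-189*1/224 + 119) + 123 = (-27/32 + 119) + 123 = 3781/32 + 123 = 7717/32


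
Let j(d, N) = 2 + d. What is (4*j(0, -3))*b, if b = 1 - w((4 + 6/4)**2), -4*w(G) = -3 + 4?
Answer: 10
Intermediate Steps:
w(G) = -1/4 (w(G) = -(-3 + 4)/4 = -1/4*1 = -1/4)
b = 5/4 (b = 1 - 1*(-1/4) = 1 + 1/4 = 5/4 ≈ 1.2500)
(4*j(0, -3))*b = (4*(2 + 0))*(5/4) = (4*2)*(5/4) = 8*(5/4) = 10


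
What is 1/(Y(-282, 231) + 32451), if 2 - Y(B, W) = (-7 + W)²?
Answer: -1/17723 ≈ -5.6424e-5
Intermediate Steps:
Y(B, W) = 2 - (-7 + W)²
1/(Y(-282, 231) + 32451) = 1/((2 - (-7 + 231)²) + 32451) = 1/((2 - 1*224²) + 32451) = 1/((2 - 1*50176) + 32451) = 1/((2 - 50176) + 32451) = 1/(-50174 + 32451) = 1/(-17723) = -1/17723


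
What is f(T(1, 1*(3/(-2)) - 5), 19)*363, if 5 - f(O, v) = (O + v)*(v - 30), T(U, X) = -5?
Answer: 57717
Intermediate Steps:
f(O, v) = 5 - (-30 + v)*(O + v) (f(O, v) = 5 - (O + v)*(v - 30) = 5 - (O + v)*(-30 + v) = 5 - (-30 + v)*(O + v))
f(T(1, 1*(3/(-2)) - 5), 19)*363 = (5 - 1*19² + 30*(-5) + 30*19 - 1*(-5)*19)*363 = (5 - 1*361 - 150 + 570 + 95)*363 = (5 - 361 - 150 + 570 + 95)*363 = 159*363 = 57717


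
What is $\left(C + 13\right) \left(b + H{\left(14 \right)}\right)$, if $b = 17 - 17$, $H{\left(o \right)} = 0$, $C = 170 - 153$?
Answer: $0$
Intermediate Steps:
$C = 17$
$b = 0$ ($b = 17 - 17 = 0$)
$\left(C + 13\right) \left(b + H{\left(14 \right)}\right) = \left(17 + 13\right) \left(0 + 0\right) = 30 \cdot 0 = 0$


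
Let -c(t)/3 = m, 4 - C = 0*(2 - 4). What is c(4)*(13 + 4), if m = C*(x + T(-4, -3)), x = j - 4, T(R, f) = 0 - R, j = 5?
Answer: -1020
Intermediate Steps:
T(R, f) = -R
C = 4 (C = 4 - 0*(2 - 4) = 4 - 0*(-2) = 4 - 1*0 = 4 + 0 = 4)
x = 1 (x = 5 - 4 = 1)
m = 20 (m = 4*(1 - 1*(-4)) = 4*(1 + 4) = 4*5 = 20)
c(t) = -60 (c(t) = -3*20 = -60)
c(4)*(13 + 4) = -60*(13 + 4) = -60*17 = -1020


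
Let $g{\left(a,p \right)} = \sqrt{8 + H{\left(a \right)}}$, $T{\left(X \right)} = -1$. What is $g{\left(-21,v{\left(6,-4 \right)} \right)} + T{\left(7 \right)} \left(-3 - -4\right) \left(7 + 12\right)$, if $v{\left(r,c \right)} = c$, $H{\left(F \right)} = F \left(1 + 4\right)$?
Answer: $-19 + i \sqrt{97} \approx -19.0 + 9.8489 i$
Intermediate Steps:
$H{\left(F \right)} = 5 F$ ($H{\left(F \right)} = F 5 = 5 F$)
$g{\left(a,p \right)} = \sqrt{8 + 5 a}$
$g{\left(-21,v{\left(6,-4 \right)} \right)} + T{\left(7 \right)} \left(-3 - -4\right) \left(7 + 12\right) = \sqrt{8 + 5 \left(-21\right)} - \left(-3 - -4\right) \left(7 + 12\right) = \sqrt{8 - 105} - \left(-3 + 4\right) 19 = \sqrt{-97} - 1 \cdot 19 = i \sqrt{97} - 19 = -19 + i \sqrt{97}$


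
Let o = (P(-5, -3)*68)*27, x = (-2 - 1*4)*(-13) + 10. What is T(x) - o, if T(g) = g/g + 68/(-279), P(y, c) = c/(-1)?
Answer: -1536521/279 ≈ -5507.2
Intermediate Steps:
P(y, c) = -c (P(y, c) = c*(-1) = -c)
x = 88 (x = (-2 - 4)*(-13) + 10 = -6*(-13) + 10 = 78 + 10 = 88)
T(g) = 211/279 (T(g) = 1 + 68*(-1/279) = 1 - 68/279 = 211/279)
o = 5508 (o = (-1*(-3)*68)*27 = (3*68)*27 = 204*27 = 5508)
T(x) - o = 211/279 - 1*5508 = 211/279 - 5508 = -1536521/279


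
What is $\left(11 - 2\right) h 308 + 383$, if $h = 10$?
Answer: $28103$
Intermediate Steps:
$\left(11 - 2\right) h 308 + 383 = \left(11 - 2\right) 10 \cdot 308 + 383 = 9 \cdot 10 \cdot 308 + 383 = 90 \cdot 308 + 383 = 27720 + 383 = 28103$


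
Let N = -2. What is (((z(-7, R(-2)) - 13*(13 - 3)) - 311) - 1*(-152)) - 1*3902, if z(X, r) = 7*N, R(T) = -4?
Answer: -4205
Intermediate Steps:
z(X, r) = -14 (z(X, r) = 7*(-2) = -14)
(((z(-7, R(-2)) - 13*(13 - 3)) - 311) - 1*(-152)) - 1*3902 = (((-14 - 13*(13 - 3)) - 311) - 1*(-152)) - 1*3902 = (((-14 - 13*10) - 311) + 152) - 3902 = (((-14 - 130) - 311) + 152) - 3902 = ((-144 - 311) + 152) - 3902 = (-455 + 152) - 3902 = -303 - 3902 = -4205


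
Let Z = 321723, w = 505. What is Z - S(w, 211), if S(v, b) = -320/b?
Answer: 67883873/211 ≈ 3.2172e+5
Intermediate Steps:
Z - S(w, 211) = 321723 - (-320)/211 = 321723 - 1*(-320/211) = 321723 + 320/211 = 67883873/211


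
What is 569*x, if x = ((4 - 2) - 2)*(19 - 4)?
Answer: 0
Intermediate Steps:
x = 0 (x = (2 - 2)*15 = 0*15 = 0)
569*x = 569*0 = 0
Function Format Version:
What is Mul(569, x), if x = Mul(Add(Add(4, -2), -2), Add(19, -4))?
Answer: 0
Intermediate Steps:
x = 0 (x = Mul(Add(2, -2), 15) = Mul(0, 15) = 0)
Mul(569, x) = Mul(569, 0) = 0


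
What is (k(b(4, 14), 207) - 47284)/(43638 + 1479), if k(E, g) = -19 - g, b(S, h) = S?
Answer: -47510/45117 ≈ -1.0530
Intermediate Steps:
(k(b(4, 14), 207) - 47284)/(43638 + 1479) = ((-19 - 1*207) - 47284)/(43638 + 1479) = ((-19 - 207) - 47284)/45117 = (-226 - 47284)*(1/45117) = -47510*1/45117 = -47510/45117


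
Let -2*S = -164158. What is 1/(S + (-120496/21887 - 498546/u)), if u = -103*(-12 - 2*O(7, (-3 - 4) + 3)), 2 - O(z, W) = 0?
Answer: 18034888/1474730445297 ≈ 1.2229e-5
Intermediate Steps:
O(z, W) = 2 (O(z, W) = 2 - 1*0 = 2 + 0 = 2)
S = 82079 (S = -1/2*(-164158) = 82079)
u = 1648 (u = -103*(-12 - 2*2) = -103*(-12 - 4) = -103*(-16) = 1648)
1/(S + (-120496/21887 - 498546/u)) = 1/(82079 + (-120496/21887 - 498546/1648)) = 1/(82079 + (-120496*1/21887 - 498546*1/1648)) = 1/(82079 + (-120496/21887 - 249273/824)) = 1/(82079 - 5555126855/18034888) = 1/(1474730445297/18034888) = 18034888/1474730445297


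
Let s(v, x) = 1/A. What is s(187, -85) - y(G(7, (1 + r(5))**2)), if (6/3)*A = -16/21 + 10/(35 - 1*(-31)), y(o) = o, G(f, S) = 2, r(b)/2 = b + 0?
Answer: -248/47 ≈ -5.2766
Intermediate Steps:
r(b) = 2*b (r(b) = 2*(b + 0) = 2*b)
A = -47/154 (A = (-16/21 + 10/(35 - 1*(-31)))/2 = (-16*1/21 + 10/(35 + 31))/2 = (-16/21 + 10/66)/2 = (-16/21 + 10*(1/66))/2 = (-16/21 + 5/33)/2 = (1/2)*(-47/77) = -47/154 ≈ -0.30519)
s(v, x) = -154/47 (s(v, x) = 1/(-47/154) = -154/47)
s(187, -85) - y(G(7, (1 + r(5))**2)) = -154/47 - 1*2 = -154/47 - 2 = -248/47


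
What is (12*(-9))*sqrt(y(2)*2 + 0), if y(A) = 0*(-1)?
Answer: 0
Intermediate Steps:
y(A) = 0
(12*(-9))*sqrt(y(2)*2 + 0) = (12*(-9))*sqrt(0*2 + 0) = -108*sqrt(0 + 0) = -108*sqrt(0) = -108*0 = 0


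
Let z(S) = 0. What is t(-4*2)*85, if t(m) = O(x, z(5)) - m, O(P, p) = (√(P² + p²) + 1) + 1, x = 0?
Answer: 850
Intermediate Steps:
O(P, p) = 2 + √(P² + p²) (O(P, p) = (1 + √(P² + p²)) + 1 = 2 + √(P² + p²))
t(m) = 2 - m (t(m) = (2 + √(0² + 0²)) - m = (2 + √(0 + 0)) - m = (2 + √0) - m = (2 + 0) - m = 2 - m)
t(-4*2)*85 = (2 - (-4)*2)*85 = (2 - 1*(-8))*85 = (2 + 8)*85 = 10*85 = 850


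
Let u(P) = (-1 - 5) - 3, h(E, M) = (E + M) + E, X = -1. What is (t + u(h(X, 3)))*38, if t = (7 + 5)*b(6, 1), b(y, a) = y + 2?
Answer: 3306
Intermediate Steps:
h(E, M) = M + 2*E
b(y, a) = 2 + y
u(P) = -9 (u(P) = -6 - 3 = -9)
t = 96 (t = (7 + 5)*(2 + 6) = 12*8 = 96)
(t + u(h(X, 3)))*38 = (96 - 9)*38 = 87*38 = 3306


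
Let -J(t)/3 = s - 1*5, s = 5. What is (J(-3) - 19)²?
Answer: 361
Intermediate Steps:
J(t) = 0 (J(t) = -3*(5 - 1*5) = -3*(5 - 5) = -3*0 = 0)
(J(-3) - 19)² = (0 - 19)² = (-19)² = 361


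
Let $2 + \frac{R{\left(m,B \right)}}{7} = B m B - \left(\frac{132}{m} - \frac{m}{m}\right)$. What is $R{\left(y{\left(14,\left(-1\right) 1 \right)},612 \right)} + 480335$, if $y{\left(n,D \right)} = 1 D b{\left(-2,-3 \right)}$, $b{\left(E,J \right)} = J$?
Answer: $8345444$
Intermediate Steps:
$y{\left(n,D \right)} = - 3 D$ ($y{\left(n,D \right)} = 1 D \left(-3\right) = D \left(-3\right) = - 3 D$)
$R{\left(m,B \right)} = -7 - \frac{924}{m} + 7 m B^{2}$ ($R{\left(m,B \right)} = -14 + 7 \left(B m B - \left(\frac{132}{m} - \frac{m}{m}\right)\right) = -14 + 7 \left(m B^{2} + \left(1 - \frac{132}{m}\right)\right) = -14 + 7 \left(1 - \frac{132}{m} + m B^{2}\right) = -14 + \left(7 - \frac{924}{m} + 7 m B^{2}\right) = -7 - \frac{924}{m} + 7 m B^{2}$)
$R{\left(y{\left(14,\left(-1\right) 1 \right)},612 \right)} + 480335 = \left(-7 - \frac{924}{\left(-3\right) \left(\left(-1\right) 1\right)} + 7 \left(- 3 \left(\left(-1\right) 1\right)\right) 612^{2}\right) + 480335 = \left(-7 - \frac{924}{\left(-3\right) \left(-1\right)} + 7 \left(\left(-3\right) \left(-1\right)\right) 374544\right) + 480335 = \left(-7 - \frac{924}{3} + 7 \cdot 3 \cdot 374544\right) + 480335 = \left(-7 - 308 + 7865424\right) + 480335 = 7865109 + 480335 = 8345444$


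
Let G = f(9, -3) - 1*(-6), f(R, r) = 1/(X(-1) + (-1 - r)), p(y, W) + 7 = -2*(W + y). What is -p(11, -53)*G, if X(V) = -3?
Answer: -385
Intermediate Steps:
p(y, W) = -7 - 2*W - 2*y (p(y, W) = -7 - 2*(W + y) = -7 + (-2*W - 2*y) = -7 - 2*W - 2*y)
f(R, r) = 1/(-4 - r) (f(R, r) = 1/(-3 + (-1 - r)) = 1/(-4 - r))
G = 5 (G = -1/(4 - 3) - 1*(-6) = -1/1 + 6 = -1*1 + 6 = -1 + 6 = 5)
-p(11, -53)*G = -(-7 - 2*(-53) - 2*11)*5 = -(-7 + 106 - 22)*5 = -77*5 = -1*385 = -385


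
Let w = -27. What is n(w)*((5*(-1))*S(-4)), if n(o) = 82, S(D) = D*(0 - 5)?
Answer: -8200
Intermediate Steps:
S(D) = -5*D (S(D) = D*(-5) = -5*D)
n(w)*((5*(-1))*S(-4)) = 82*((5*(-1))*(-5*(-4))) = 82*(-5*20) = 82*(-100) = -8200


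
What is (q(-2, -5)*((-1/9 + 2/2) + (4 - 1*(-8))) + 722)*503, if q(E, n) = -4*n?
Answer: 4435454/9 ≈ 4.9283e+5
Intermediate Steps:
(q(-2, -5)*((-1/9 + 2/2) + (4 - 1*(-8))) + 722)*503 = ((-4*(-5))*((-1/9 + 2/2) + (4 - 1*(-8))) + 722)*503 = (20*((-1*⅑ + 2*(½)) + (4 + 8)) + 722)*503 = (20*((-⅑ + 1) + 12) + 722)*503 = (20*(8/9 + 12) + 722)*503 = (20*(116/9) + 722)*503 = (2320/9 + 722)*503 = (8818/9)*503 = 4435454/9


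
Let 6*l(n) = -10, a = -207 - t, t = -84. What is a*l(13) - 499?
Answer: -294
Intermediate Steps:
a = -123 (a = -207 - 1*(-84) = -207 + 84 = -123)
l(n) = -5/3 (l(n) = (1/6)*(-10) = -5/3)
a*l(13) - 499 = -123*(-5/3) - 499 = 205 - 499 = -294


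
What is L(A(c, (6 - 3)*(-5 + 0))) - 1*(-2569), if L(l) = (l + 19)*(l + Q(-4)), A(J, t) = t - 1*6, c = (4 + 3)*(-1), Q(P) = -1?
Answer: 2613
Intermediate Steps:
c = -7 (c = 7*(-1) = -7)
A(J, t) = -6 + t (A(J, t) = t - 6 = -6 + t)
L(l) = (-1 + l)*(19 + l) (L(l) = (l + 19)*(l - 1) = (19 + l)*(-1 + l) = (-1 + l)*(19 + l))
L(A(c, (6 - 3)*(-5 + 0))) - 1*(-2569) = (-19 + (-6 + (6 - 3)*(-5 + 0))**2 + 18*(-6 + (6 - 3)*(-5 + 0))) - 1*(-2569) = (-19 + (-6 + 3*(-5))**2 + 18*(-6 + 3*(-5))) + 2569 = (-19 + (-6 - 15)**2 + 18*(-6 - 15)) + 2569 = (-19 + (-21)**2 + 18*(-21)) + 2569 = (-19 + 441 - 378) + 2569 = 44 + 2569 = 2613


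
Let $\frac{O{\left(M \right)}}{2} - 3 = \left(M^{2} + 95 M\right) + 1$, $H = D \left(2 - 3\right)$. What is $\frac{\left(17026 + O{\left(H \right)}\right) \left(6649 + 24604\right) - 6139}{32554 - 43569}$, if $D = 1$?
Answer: $- \frac{526481899}{11015} \approx -47797.0$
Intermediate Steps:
$H = -1$ ($H = 1 \left(2 - 3\right) = 1 \left(-1\right) = -1$)
$O{\left(M \right)} = 8 + 2 M^{2} + 190 M$ ($O{\left(M \right)} = 6 + 2 \left(\left(M^{2} + 95 M\right) + 1\right) = 6 + 2 \left(1 + M^{2} + 95 M\right) = 6 + \left(2 + 2 M^{2} + 190 M\right) = 8 + 2 M^{2} + 190 M$)
$\frac{\left(17026 + O{\left(H \right)}\right) \left(6649 + 24604\right) - 6139}{32554 - 43569} = \frac{\left(17026 + \left(8 + 2 \left(-1\right)^{2} + 190 \left(-1\right)\right)\right) \left(6649 + 24604\right) - 6139}{32554 - 43569} = \frac{\left(17026 + \left(8 + 2 \cdot 1 - 190\right)\right) 31253 - 6139}{-11015} = \left(\left(17026 + \left(8 + 2 - 190\right)\right) 31253 - 6139\right) \left(- \frac{1}{11015}\right) = \left(\left(17026 - 180\right) 31253 - 6139\right) \left(- \frac{1}{11015}\right) = \left(16846 \cdot 31253 - 6139\right) \left(- \frac{1}{11015}\right) = \left(526488038 - 6139\right) \left(- \frac{1}{11015}\right) = 526481899 \left(- \frac{1}{11015}\right) = - \frac{526481899}{11015}$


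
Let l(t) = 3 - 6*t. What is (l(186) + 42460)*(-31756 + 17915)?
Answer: -572283827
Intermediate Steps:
(l(186) + 42460)*(-31756 + 17915) = ((3 - 6*186) + 42460)*(-31756 + 17915) = ((3 - 1116) + 42460)*(-13841) = (-1113 + 42460)*(-13841) = 41347*(-13841) = -572283827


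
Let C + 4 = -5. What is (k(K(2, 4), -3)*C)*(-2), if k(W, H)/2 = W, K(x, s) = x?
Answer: 72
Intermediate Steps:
C = -9 (C = -4 - 5 = -9)
k(W, H) = 2*W
(k(K(2, 4), -3)*C)*(-2) = ((2*2)*(-9))*(-2) = (4*(-9))*(-2) = -36*(-2) = 72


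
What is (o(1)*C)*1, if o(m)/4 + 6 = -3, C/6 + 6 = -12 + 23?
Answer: -1080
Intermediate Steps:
C = 30 (C = -36 + 6*(-12 + 23) = -36 + 6*11 = -36 + 66 = 30)
o(m) = -36 (o(m) = -24 + 4*(-3) = -24 - 12 = -36)
(o(1)*C)*1 = -36*30*1 = -1080*1 = -1080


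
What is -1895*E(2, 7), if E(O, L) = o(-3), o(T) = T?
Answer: 5685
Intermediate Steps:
E(O, L) = -3
-1895*E(2, 7) = -1895*(-3) = 5685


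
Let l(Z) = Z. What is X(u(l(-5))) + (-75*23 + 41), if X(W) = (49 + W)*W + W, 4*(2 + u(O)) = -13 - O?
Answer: -1868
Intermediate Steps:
u(O) = -21/4 - O/4 (u(O) = -2 + (-13 - O)/4 = -2 + (-13/4 - O/4) = -21/4 - O/4)
X(W) = W + W*(49 + W) (X(W) = W*(49 + W) + W = W + W*(49 + W))
X(u(l(-5))) + (-75*23 + 41) = (-21/4 - ¼*(-5))*(50 + (-21/4 - ¼*(-5))) + (-75*23 + 41) = (-21/4 + 5/4)*(50 + (-21/4 + 5/4)) + (-1725 + 41) = -4*(50 - 4) - 1684 = -4*46 - 1684 = -184 - 1684 = -1868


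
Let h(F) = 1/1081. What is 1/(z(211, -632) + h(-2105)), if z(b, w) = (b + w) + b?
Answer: -1081/227009 ≈ -0.0047619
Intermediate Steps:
h(F) = 1/1081
z(b, w) = w + 2*b
1/(z(211, -632) + h(-2105)) = 1/((-632 + 2*211) + 1/1081) = 1/((-632 + 422) + 1/1081) = 1/(-210 + 1/1081) = 1/(-227009/1081) = -1081/227009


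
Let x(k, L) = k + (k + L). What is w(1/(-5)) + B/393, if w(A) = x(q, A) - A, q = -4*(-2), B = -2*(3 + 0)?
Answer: 2094/131 ≈ 15.985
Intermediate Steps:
B = -6 (B = -2*3 = -6)
q = 8
x(k, L) = L + 2*k (x(k, L) = k + (L + k) = L + 2*k)
w(A) = 16 (w(A) = (A + 2*8) - A = (A + 16) - A = (16 + A) - A = 16)
w(1/(-5)) + B/393 = 16 - 6/393 = 16 - 6*1/393 = 16 - 2/131 = 2094/131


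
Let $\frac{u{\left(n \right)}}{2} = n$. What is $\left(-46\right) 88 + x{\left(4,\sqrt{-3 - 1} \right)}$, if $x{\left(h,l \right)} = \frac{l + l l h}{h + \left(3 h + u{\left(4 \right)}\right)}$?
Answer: $- \frac{12146}{3} + \frac{i}{12} \approx -4048.7 + 0.083333 i$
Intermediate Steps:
$u{\left(n \right)} = 2 n$
$x{\left(h,l \right)} = \frac{l + h l^{2}}{8 + 4 h}$ ($x{\left(h,l \right)} = \frac{l + l l h}{h + \left(3 h + 2 \cdot 4\right)} = \frac{l + l^{2} h}{h + \left(3 h + 8\right)} = \frac{l + h l^{2}}{h + \left(8 + 3 h\right)} = \frac{l + h l^{2}}{8 + 4 h}$)
$\left(-46\right) 88 + x{\left(4,\sqrt{-3 - 1} \right)} = \left(-46\right) 88 + \frac{\sqrt{-3 - 1} \left(1 + 4 \sqrt{-3 - 1}\right)}{4 \left(2 + 4\right)} = -4048 + \frac{\sqrt{-4} \left(1 + 4 \sqrt{-4}\right)}{4 \cdot 6} = -4048 + \frac{1}{4} \cdot 2 i \frac{1}{6} \left(1 + 4 \cdot 2 i\right) = -4048 + \frac{1}{4} \cdot 2 i \frac{1}{6} \left(1 + 8 i\right) = -4048 + \frac{i \left(1 + 8 i\right)}{12}$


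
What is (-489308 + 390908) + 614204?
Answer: 515804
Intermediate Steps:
(-489308 + 390908) + 614204 = -98400 + 614204 = 515804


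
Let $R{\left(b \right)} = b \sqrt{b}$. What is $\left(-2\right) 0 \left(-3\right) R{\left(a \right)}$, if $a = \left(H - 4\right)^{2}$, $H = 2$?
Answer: $0$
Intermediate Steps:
$a = 4$ ($a = \left(2 - 4\right)^{2} = \left(-2\right)^{2} = 4$)
$R{\left(b \right)} = b^{\frac{3}{2}}$
$\left(-2\right) 0 \left(-3\right) R{\left(a \right)} = \left(-2\right) 0 \left(-3\right) 4^{\frac{3}{2}} = 0 \left(-3\right) 8 = 0 \cdot 8 = 0$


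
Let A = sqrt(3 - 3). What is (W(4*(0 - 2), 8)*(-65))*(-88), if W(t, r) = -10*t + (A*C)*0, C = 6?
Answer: 457600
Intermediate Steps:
A = 0 (A = sqrt(0) = 0)
W(t, r) = -10*t (W(t, r) = -10*t + (0*6)*0 = -10*t + 0*0 = -10*t + 0 = -10*t)
(W(4*(0 - 2), 8)*(-65))*(-88) = (-40*(0 - 2)*(-65))*(-88) = (-40*(-2)*(-65))*(-88) = (-10*(-8)*(-65))*(-88) = (80*(-65))*(-88) = -5200*(-88) = 457600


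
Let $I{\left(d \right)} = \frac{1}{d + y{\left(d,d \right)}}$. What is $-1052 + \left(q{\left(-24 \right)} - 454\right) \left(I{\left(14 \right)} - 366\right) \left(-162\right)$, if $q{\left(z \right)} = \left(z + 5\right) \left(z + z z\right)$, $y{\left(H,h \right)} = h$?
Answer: $- \frac{4540975661}{7} \approx -6.4871 \cdot 10^{8}$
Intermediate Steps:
$q{\left(z \right)} = \left(5 + z\right) \left(z + z^{2}\right)$
$I{\left(d \right)} = \frac{1}{2 d}$ ($I{\left(d \right)} = \frac{1}{d + d} = \frac{1}{2 d}$)
$-1052 + \left(q{\left(-24 \right)} - 454\right) \left(I{\left(14 \right)} - 366\right) \left(-162\right) = -1052 + \left(- 24 \left(5 + \left(-24\right)^{2} + 6 \left(-24\right)\right) - 454\right) \left(\frac{1}{2 \cdot 14} - 366\right) \left(-162\right) = -1052 + \left(- 24 \left(5 + 576 - 144\right) - 454\right) \left(\frac{1}{2} \cdot \frac{1}{14} - 366\right) \left(-162\right) = -1052 + \left(\left(-24\right) 437 - 454\right) \left(\frac{1}{28} - 366\right) \left(-162\right) = -1052 + \left(-10488 - 454\right) \left(- \frac{10247}{28}\right) \left(-162\right) = -1052 + \left(-10942\right) \left(- \frac{10247}{28}\right) \left(-162\right) = -1052 + \frac{56061337}{14} \left(-162\right) = -1052 - \frac{4540968297}{7} = - \frac{4540975661}{7}$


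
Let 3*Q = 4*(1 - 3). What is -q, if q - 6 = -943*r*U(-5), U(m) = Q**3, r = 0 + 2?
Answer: -965794/27 ≈ -35770.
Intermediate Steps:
r = 2
Q = -8/3 (Q = (4*(1 - 3))/3 = (4*(-2))/3 = (1/3)*(-8) = -8/3 ≈ -2.6667)
U(m) = -512/27 (U(m) = (-8/3)**3 = -512/27)
q = 965794/27 (q = 6 - 1886*(-512)/27 = 6 - 943*(-1024/27) = 6 + 965632/27 = 965794/27 ≈ 35770.)
-q = -1*965794/27 = -965794/27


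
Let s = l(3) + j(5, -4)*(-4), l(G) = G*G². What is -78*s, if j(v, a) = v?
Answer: -546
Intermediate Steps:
l(G) = G³
s = 7 (s = 3³ + 5*(-4) = 27 - 20 = 7)
-78*s = -78*7 = -546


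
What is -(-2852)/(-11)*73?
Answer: -208196/11 ≈ -18927.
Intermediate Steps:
-(-2852)/(-11)*73 = -(-2852)*(-1)/11*73 = -46*62/11*73 = -2852/11*73 = -208196/11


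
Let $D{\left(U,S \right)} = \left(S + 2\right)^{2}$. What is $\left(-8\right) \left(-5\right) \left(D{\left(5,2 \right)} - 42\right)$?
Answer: $-1040$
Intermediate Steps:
$D{\left(U,S \right)} = \left(2 + S\right)^{2}$
$\left(-8\right) \left(-5\right) \left(D{\left(5,2 \right)} - 42\right) = \left(-8\right) \left(-5\right) \left(\left(2 + 2\right)^{2} - 42\right) = 40 \left(4^{2} - 42\right) = 40 \left(16 - 42\right) = 40 \left(-26\right) = -1040$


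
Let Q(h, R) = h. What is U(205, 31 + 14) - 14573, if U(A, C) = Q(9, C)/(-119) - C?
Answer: -1739551/119 ≈ -14618.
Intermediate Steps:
U(A, C) = -9/119 - C (U(A, C) = 9/(-119) - C = 9*(-1/119) - C = -9/119 - C)
U(205, 31 + 14) - 14573 = (-9/119 - (31 + 14)) - 14573 = (-9/119 - 1*45) - 14573 = (-9/119 - 45) - 14573 = -5364/119 - 14573 = -1739551/119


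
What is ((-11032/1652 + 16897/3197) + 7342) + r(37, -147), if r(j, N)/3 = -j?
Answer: 1363670218/188623 ≈ 7229.6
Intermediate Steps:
r(j, N) = -3*j (r(j, N) = 3*(-j) = -3*j)
((-11032/1652 + 16897/3197) + 7342) + r(37, -147) = ((-11032/1652 + 16897/3197) + 7342) - 3*37 = ((-11032*1/1652 + 16897*(1/3197)) + 7342) - 111 = ((-394/59 + 16897/3197) + 7342) - 111 = (-262695/188623 + 7342) - 111 = 1384607371/188623 - 111 = 1363670218/188623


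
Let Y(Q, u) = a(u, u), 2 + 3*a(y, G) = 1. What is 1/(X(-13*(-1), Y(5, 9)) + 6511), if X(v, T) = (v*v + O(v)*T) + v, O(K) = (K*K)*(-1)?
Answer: 3/20248 ≈ 0.00014816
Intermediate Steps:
a(y, G) = -⅓ (a(y, G) = -⅔ + (⅓)*1 = -⅔ + ⅓ = -⅓)
O(K) = -K² (O(K) = K²*(-1) = -K²)
Y(Q, u) = -⅓
X(v, T) = v + v² - T*v² (X(v, T) = (v*v + (-v²)*T) + v = (v² - T*v²) + v = v + v² - T*v²)
1/(X(-13*(-1), Y(5, 9)) + 6511) = 1/((-13*(-1))*(1 - 13*(-1) - 1*(-⅓)*(-13*(-1))) + 6511) = 1/(13*(1 + 13 - 1*(-⅓)*13) + 6511) = 1/(13*(1 + 13 + 13/3) + 6511) = 1/(13*(55/3) + 6511) = 1/(715/3 + 6511) = 1/(20248/3) = 3/20248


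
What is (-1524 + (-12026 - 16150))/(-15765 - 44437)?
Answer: 14850/30101 ≈ 0.49334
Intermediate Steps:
(-1524 + (-12026 - 16150))/(-15765 - 44437) = (-1524 - 28176)/(-60202) = -29700*(-1/60202) = 14850/30101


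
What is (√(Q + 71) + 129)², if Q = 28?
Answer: 16740 + 774*√11 ≈ 19307.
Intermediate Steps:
(√(Q + 71) + 129)² = (√(28 + 71) + 129)² = (√99 + 129)² = (3*√11 + 129)² = (129 + 3*√11)²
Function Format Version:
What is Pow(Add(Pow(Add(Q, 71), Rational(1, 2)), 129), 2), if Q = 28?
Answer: Add(16740, Mul(774, Pow(11, Rational(1, 2)))) ≈ 19307.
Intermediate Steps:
Pow(Add(Pow(Add(Q, 71), Rational(1, 2)), 129), 2) = Pow(Add(Pow(Add(28, 71), Rational(1, 2)), 129), 2) = Pow(Add(Pow(99, Rational(1, 2)), 129), 2) = Pow(Add(Mul(3, Pow(11, Rational(1, 2))), 129), 2) = Pow(Add(129, Mul(3, Pow(11, Rational(1, 2)))), 2)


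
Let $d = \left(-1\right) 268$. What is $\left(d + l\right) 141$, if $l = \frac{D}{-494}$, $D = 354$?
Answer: $- \frac{9358593}{247} \approx -37889.0$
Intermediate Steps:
$d = -268$
$l = - \frac{177}{247}$ ($l = \frac{354}{-494} = 354 \left(- \frac{1}{494}\right) = - \frac{177}{247} \approx -0.7166$)
$\left(d + l\right) 141 = \left(-268 - \frac{177}{247}\right) 141 = \left(- \frac{66373}{247}\right) 141 = - \frac{9358593}{247}$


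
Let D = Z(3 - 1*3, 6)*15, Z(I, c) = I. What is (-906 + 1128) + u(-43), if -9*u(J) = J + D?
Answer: 2041/9 ≈ 226.78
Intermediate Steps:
D = 0 (D = (3 - 1*3)*15 = (3 - 3)*15 = 0*15 = 0)
u(J) = -J/9 (u(J) = -(J + 0)/9 = -J/9)
(-906 + 1128) + u(-43) = (-906 + 1128) - ⅑*(-43) = 222 + 43/9 = 2041/9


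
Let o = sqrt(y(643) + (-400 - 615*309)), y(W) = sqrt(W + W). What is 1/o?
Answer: -I/sqrt(190435 - sqrt(1286)) ≈ -0.0022918*I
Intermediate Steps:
y(W) = sqrt(2)*sqrt(W) (y(W) = sqrt(2*W) = sqrt(2)*sqrt(W))
o = sqrt(-190435 + sqrt(1286)) (o = sqrt(sqrt(2)*sqrt(643) + (-400 - 615*309)) = sqrt(sqrt(1286) + (-400 - 190035)) = sqrt(sqrt(1286) - 190435) = sqrt(-190435 + sqrt(1286)) ≈ 436.35*I)
1/o = 1/(sqrt(-190435 + sqrt(1286))) = 1/sqrt(-190435 + sqrt(1286))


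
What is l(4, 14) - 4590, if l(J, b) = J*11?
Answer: -4546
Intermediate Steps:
l(J, b) = 11*J
l(4, 14) - 4590 = 11*4 - 4590 = 44 - 4590 = -4546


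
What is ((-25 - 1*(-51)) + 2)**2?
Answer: 784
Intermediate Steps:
((-25 - 1*(-51)) + 2)**2 = ((-25 + 51) + 2)**2 = (26 + 2)**2 = 28**2 = 784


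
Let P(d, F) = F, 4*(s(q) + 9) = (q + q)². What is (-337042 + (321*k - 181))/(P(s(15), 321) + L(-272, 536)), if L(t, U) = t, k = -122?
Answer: -376385/49 ≈ -7681.3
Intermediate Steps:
s(q) = -9 + q² (s(q) = -9 + (q + q)²/4 = -9 + (2*q)²/4 = -9 + (4*q²)/4 = -9 + q²)
(-337042 + (321*k - 181))/(P(s(15), 321) + L(-272, 536)) = (-337042 + (321*(-122) - 181))/(321 - 272) = (-337042 + (-39162 - 181))/49 = (-337042 - 39343)*(1/49) = -376385*1/49 = -376385/49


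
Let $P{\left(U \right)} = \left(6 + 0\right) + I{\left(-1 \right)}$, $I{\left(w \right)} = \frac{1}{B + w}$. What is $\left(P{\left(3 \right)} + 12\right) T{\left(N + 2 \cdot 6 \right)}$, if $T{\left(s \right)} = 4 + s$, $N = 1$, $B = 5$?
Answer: $\frac{1241}{4} \approx 310.25$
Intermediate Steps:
$I{\left(w \right)} = \frac{1}{5 + w}$
$P{\left(U \right)} = \frac{25}{4}$ ($P{\left(U \right)} = \left(6 + 0\right) + \frac{1}{5 - 1} = 6 + \frac{1}{4} = \frac{25}{4}$)
$\left(P{\left(3 \right)} + 12\right) T{\left(N + 2 \cdot 6 \right)} = \left(\frac{25}{4} + 12\right) \left(4 + \left(1 + 2 \cdot 6\right)\right) = \frac{73 \left(4 + \left(1 + 12\right)\right)}{4} = \frac{73 \left(4 + 13\right)}{4} = \frac{73}{4} \cdot 17 = \frac{1241}{4}$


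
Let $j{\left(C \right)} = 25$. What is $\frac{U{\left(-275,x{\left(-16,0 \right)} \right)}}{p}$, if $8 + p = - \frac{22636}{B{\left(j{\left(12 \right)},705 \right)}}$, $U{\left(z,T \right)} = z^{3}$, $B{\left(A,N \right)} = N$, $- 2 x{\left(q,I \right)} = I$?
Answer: $\frac{14661796875}{28276} \approx 5.1852 \cdot 10^{5}$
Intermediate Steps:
$x{\left(q,I \right)} = - \frac{I}{2}$
$p = - \frac{28276}{705}$ ($p = -8 - \frac{22636}{705} = - \frac{28276}{705} \approx -40.108$)
$\frac{U{\left(-275,x{\left(-16,0 \right)} \right)}}{p} = \frac{\left(-275\right)^{3}}{- \frac{28276}{705}} = \left(-20796875\right) \left(- \frac{705}{28276}\right) = \frac{14661796875}{28276}$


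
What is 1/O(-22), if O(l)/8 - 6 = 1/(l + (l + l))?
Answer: 33/1580 ≈ 0.020886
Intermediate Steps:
O(l) = 48 + 8/(3*l) (O(l) = 48 + 8/(l + (l + l)) = 48 + 8/(l + 2*l) = 48 + 8/((3*l)) = 48 + 8*(1/(3*l)) = 48 + 8/(3*l))
1/O(-22) = 1/(48 + (8/3)/(-22)) = 1/(48 + (8/3)*(-1/22)) = 1/(48 - 4/33) = 1/(1580/33) = 33/1580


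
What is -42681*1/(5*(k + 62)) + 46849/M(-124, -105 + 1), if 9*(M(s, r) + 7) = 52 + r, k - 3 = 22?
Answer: -2510962/667 ≈ -3764.6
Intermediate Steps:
k = 25 (k = 3 + 22 = 25)
M(s, r) = -11/9 + r/9 (M(s, r) = -7 + (52 + r)/9 = -7 + (52/9 + r/9) = -11/9 + r/9)
-42681*1/(5*(k + 62)) + 46849/M(-124, -105 + 1) = -42681*1/(5*(25 + 62)) + 46849/(-11/9 + (-105 + 1)/9) = -42681/(5*87) + 46849/(-11/9 + (⅑)*(-104)) = -42681/435 + 46849/(-11/9 - 104/9) = -42681*1/435 + 46849/(-115/9) = -14227/145 + 46849*(-9/115) = -14227/145 - 421641/115 = -2510962/667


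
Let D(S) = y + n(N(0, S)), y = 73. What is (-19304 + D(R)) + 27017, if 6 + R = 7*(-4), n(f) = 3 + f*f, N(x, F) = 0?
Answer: 7789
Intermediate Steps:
n(f) = 3 + f²
R = -34 (R = -6 + 7*(-4) = -6 - 28 = -34)
D(S) = 76 (D(S) = 73 + (3 + 0²) = 73 + (3 + 0) = 73 + 3 = 76)
(-19304 + D(R)) + 27017 = (-19304 + 76) + 27017 = -19228 + 27017 = 7789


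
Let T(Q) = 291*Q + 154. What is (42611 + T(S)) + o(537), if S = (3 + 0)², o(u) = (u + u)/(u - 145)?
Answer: 8895801/196 ≈ 45387.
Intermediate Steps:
o(u) = 2*u/(-145 + u) (o(u) = (2*u)/(-145 + u) = 2*u/(-145 + u))
S = 9 (S = 3² = 9)
T(Q) = 154 + 291*Q
(42611 + T(S)) + o(537) = (42611 + (154 + 291*9)) + 2*537/(-145 + 537) = (42611 + (154 + 2619)) + 2*537/392 = (42611 + 2773) + 2*537*(1/392) = 45384 + 537/196 = 8895801/196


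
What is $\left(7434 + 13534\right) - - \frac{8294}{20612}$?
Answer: $\frac{216100355}{10306} \approx 20968.0$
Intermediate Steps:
$\left(7434 + 13534\right) - - \frac{8294}{20612} = 20968 - \left(-8294\right) \frac{1}{20612} = 20968 - - \frac{4147}{10306} = 20968 + \frac{4147}{10306} = \frac{216100355}{10306}$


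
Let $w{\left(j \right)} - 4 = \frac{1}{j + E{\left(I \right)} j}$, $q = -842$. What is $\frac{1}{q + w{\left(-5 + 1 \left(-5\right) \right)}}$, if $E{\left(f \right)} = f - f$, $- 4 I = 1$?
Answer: $- \frac{10}{8381} \approx -0.0011932$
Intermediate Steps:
$I = - \frac{1}{4}$ ($I = \left(- \frac{1}{4}\right) 1 = - \frac{1}{4} \approx -0.25$)
$E{\left(f \right)} = 0$
$w{\left(j \right)} = 4 + \frac{1}{j}$ ($w{\left(j \right)} = 4 + \frac{1}{j + 0 j} = 4 + \frac{1}{j + 0} = 4 + \frac{1}{j}$)
$\frac{1}{q + w{\left(-5 + 1 \left(-5\right) \right)}} = \frac{1}{-842 + \left(4 + \frac{1}{-5 + 1 \left(-5\right)}\right)} = \frac{1}{-842 + \left(4 + \frac{1}{-5 - 5}\right)} = \frac{1}{-842 + \left(4 + \frac{1}{-10}\right)} = \frac{1}{-842 + \left(4 - \frac{1}{10}\right)} = \frac{1}{-842 + \frac{39}{10}} = \frac{1}{- \frac{8381}{10}} = - \frac{10}{8381}$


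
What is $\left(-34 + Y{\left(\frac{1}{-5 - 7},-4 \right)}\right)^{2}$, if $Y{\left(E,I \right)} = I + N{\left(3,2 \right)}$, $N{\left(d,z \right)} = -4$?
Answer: $1764$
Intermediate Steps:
$Y{\left(E,I \right)} = -4 + I$ ($Y{\left(E,I \right)} = I - 4 = -4 + I$)
$\left(-34 + Y{\left(\frac{1}{-5 - 7},-4 \right)}\right)^{2} = \left(-34 - 8\right)^{2} = \left(-42\right)^{2} = 1764$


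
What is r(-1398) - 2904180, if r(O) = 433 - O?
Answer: -2902349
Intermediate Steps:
r(-1398) - 2904180 = (433 - 1*(-1398)) - 2904180 = (433 + 1398) - 2904180 = 1831 - 2904180 = -2902349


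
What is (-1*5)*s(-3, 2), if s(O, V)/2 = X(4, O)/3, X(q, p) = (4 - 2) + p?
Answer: 10/3 ≈ 3.3333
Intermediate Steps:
X(q, p) = 2 + p
s(O, V) = 4/3 + 2*O/3 (s(O, V) = 2*((2 + O)/3) = 2*((2 + O)*(⅓)) = 2*(⅔ + O/3) = 4/3 + 2*O/3)
(-1*5)*s(-3, 2) = (-1*5)*(4/3 + (⅔)*(-3)) = -5*(4/3 - 2) = -5*(-⅔) = 10/3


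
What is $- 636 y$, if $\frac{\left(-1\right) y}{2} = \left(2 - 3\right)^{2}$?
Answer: $1272$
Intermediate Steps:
$y = -2$ ($y = - 2 \left(2 - 3\right)^{2} = - 2 \left(-1\right)^{2} = \left(-2\right) 1 = -2$)
$- 636 y = \left(-636\right) \left(-2\right) = 1272$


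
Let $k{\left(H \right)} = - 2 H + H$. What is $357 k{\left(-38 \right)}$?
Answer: $13566$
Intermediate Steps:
$k{\left(H \right)} = - H$
$357 k{\left(-38 \right)} = 357 \left(\left(-1\right) \left(-38\right)\right) = 357 \cdot 38 = 13566$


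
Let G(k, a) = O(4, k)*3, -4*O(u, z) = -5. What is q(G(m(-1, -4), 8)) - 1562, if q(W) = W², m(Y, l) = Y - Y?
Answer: -24767/16 ≈ -1547.9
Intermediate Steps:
m(Y, l) = 0
O(u, z) = 5/4 (O(u, z) = -¼*(-5) = 5/4)
G(k, a) = 15/4 (G(k, a) = (5/4)*3 = 15/4)
q(G(m(-1, -4), 8)) - 1562 = (15/4)² - 1562 = 225/16 - 1562 = -24767/16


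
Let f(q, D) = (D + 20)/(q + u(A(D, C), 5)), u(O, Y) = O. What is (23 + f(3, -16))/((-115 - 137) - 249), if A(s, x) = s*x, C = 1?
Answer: -295/6513 ≈ -0.045294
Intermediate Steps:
f(q, D) = (20 + D)/(D + q) (f(q, D) = (D + 20)/(q + D*1) = (20 + D)/(q + D) = (20 + D)/(D + q))
(23 + f(3, -16))/((-115 - 137) - 249) = (23 + (20 - 16)/(-16 + 3))/((-115 - 137) - 249) = (23 + 4/(-13))/(-252 - 249) = (23 - 1/13*4)/(-501) = (23 - 4/13)*(-1/501) = (295/13)*(-1/501) = -295/6513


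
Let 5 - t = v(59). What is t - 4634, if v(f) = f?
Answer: -4688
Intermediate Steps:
t = -54 (t = 5 - 1*59 = 5 - 59 = -54)
t - 4634 = -54 - 4634 = -4688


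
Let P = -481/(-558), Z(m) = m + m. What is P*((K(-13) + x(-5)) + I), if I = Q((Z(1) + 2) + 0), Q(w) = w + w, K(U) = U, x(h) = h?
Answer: -2405/279 ≈ -8.6201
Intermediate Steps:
Z(m) = 2*m
P = 481/558 (P = -481*(-1/558) = 481/558 ≈ 0.86201)
Q(w) = 2*w
I = 8 (I = 2*((2*1 + 2) + 0) = 2*((2 + 2) + 0) = 2*(4 + 0) = 2*4 = 8)
P*((K(-13) + x(-5)) + I) = 481*((-13 - 5) + 8)/558 = 481*(-18 + 8)/558 = (481/558)*(-10) = -2405/279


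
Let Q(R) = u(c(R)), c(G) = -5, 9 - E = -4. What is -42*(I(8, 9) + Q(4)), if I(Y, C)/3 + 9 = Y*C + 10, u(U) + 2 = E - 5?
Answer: -9450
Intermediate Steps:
E = 13 (E = 9 - 1*(-4) = 9 + 4 = 13)
u(U) = 6 (u(U) = -2 + (13 - 5) = -2 + 8 = 6)
I(Y, C) = 3 + 3*C*Y (I(Y, C) = -27 + 3*(Y*C + 10) = -27 + 3*(C*Y + 10) = -27 + 3*(10 + C*Y) = -27 + (30 + 3*C*Y) = 3 + 3*C*Y)
Q(R) = 6
-42*(I(8, 9) + Q(4)) = -42*((3 + 3*9*8) + 6) = -42*((3 + 216) + 6) = -42*(219 + 6) = -42*225 = -9450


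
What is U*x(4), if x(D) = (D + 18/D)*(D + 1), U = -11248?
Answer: -478040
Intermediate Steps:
x(D) = (1 + D)*(D + 18/D) (x(D) = (D + 18/D)*(1 + D) = (1 + D)*(D + 18/D))
U*x(4) = -11248*(18 + 4 + 4² + 18/4) = -11248*(18 + 4 + 16 + 18*(¼)) = -11248*(18 + 4 + 16 + 9/2) = -11248*85/2 = -478040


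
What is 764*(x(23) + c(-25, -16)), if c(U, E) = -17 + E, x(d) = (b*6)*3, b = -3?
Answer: -66468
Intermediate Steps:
x(d) = -54 (x(d) = -3*6*3 = -18*3 = -54)
764*(x(23) + c(-25, -16)) = 764*(-54 + (-17 - 16)) = 764*(-54 - 33) = 764*(-87) = -66468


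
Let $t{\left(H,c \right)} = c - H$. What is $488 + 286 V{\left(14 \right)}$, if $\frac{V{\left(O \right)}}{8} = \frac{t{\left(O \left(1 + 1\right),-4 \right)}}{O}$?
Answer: $- \frac{33192}{7} \approx -4741.7$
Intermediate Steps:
$V{\left(O \right)} = \frac{8 \left(-4 - 2 O\right)}{O}$ ($V{\left(O \right)} = 8 \frac{-4 - O \left(1 + 1\right)}{O} = 8 \frac{-4 - O 2}{O} = 8 \frac{-4 - 2 O}{O} = \frac{8 \left(-4 - 2 O\right)}{O}$)
$488 + 286 V{\left(14 \right)} = 488 + 286 \left(-16 - \frac{32}{14}\right) = 488 + 286 \left(-16 - \frac{16}{7}\right) = 488 + 286 \left(- \frac{128}{7}\right) = 488 - \frac{36608}{7} = - \frac{33192}{7}$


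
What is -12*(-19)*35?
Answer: 7980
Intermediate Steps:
-12*(-19)*35 = 228*35 = 7980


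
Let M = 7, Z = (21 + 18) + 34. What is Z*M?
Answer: 511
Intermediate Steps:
Z = 73 (Z = 39 + 34 = 73)
Z*M = 73*7 = 511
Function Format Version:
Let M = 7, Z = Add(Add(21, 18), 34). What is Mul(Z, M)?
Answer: 511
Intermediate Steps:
Z = 73 (Z = Add(39, 34) = 73)
Mul(Z, M) = Mul(73, 7) = 511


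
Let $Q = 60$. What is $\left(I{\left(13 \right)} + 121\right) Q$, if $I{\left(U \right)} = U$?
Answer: $8040$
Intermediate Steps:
$\left(I{\left(13 \right)} + 121\right) Q = \left(13 + 121\right) 60 = 134 \cdot 60 = 8040$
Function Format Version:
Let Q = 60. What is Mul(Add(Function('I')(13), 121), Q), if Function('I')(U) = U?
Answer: 8040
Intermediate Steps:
Mul(Add(Function('I')(13), 121), Q) = Mul(Add(13, 121), 60) = Mul(134, 60) = 8040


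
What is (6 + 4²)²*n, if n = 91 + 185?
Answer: 133584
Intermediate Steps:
n = 276
(6 + 4²)²*n = (6 + 4²)²*276 = (6 + 16)²*276 = 22²*276 = 484*276 = 133584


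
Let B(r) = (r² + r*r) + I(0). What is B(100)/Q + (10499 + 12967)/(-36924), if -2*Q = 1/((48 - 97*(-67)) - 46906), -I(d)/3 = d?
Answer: 9934771436089/6154 ≈ 1.6144e+9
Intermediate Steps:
I(d) = -3*d
B(r) = 2*r² (B(r) = (r² + r*r) - 3*0 = (r² + r²) + 0 = 2*r² + 0 = 2*r²)
Q = 1/80718 (Q = -1/(2*((48 - 97*(-67)) - 46906)) = -1/(2*((48 + 6499) - 46906)) = -1/(2*(6547 - 46906)) = -½/(-40359) = -½*(-1/40359) = 1/80718 ≈ 1.2389e-5)
B(100)/Q + (10499 + 12967)/(-36924) = (2*100²)/(1/80718) + (10499 + 12967)/(-36924) = (2*10000)*80718 + 23466*(-1/36924) = 20000*80718 - 3911/6154 = 1614360000 - 3911/6154 = 9934771436089/6154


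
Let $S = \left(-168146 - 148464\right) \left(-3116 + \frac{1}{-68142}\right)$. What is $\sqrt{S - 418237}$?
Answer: $\frac{\sqrt{1144742185894948098}}{34071} \approx 31403.0$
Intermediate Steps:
$S = \frac{33612975528265}{34071}$ ($S = - 316610 \left(-3116 - \frac{1}{68142}\right) = \left(-316610\right) \left(- \frac{212330473}{68142}\right) = \frac{33612975528265}{34071} \approx 9.8656 \cdot 10^{8}$)
$\sqrt{S - 418237} = \sqrt{\frac{33612975528265}{34071} - 418237} = \sqrt{\frac{33598725775438}{34071}} = \frac{\sqrt{1144742185894948098}}{34071}$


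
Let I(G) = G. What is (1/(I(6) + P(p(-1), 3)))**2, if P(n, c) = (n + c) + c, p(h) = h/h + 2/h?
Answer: 1/121 ≈ 0.0082645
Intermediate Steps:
p(h) = 1 + 2/h
P(n, c) = n + 2*c (P(n, c) = (c + n) + c = n + 2*c)
(1/(I(6) + P(p(-1), 3)))**2 = (1/(6 + ((2 - 1)/(-1) + 2*3)))**2 = (1/(6 + (-1*1 + 6)))**2 = (1/(6 + (-1 + 6)))**2 = (1/(6 + 5))**2 = (1/11)**2 = 1/121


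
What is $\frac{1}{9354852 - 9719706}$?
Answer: $- \frac{1}{364854} \approx -2.7408 \cdot 10^{-6}$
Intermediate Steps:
$\frac{1}{9354852 - 9719706} = \frac{1}{-364854} = - \frac{1}{364854}$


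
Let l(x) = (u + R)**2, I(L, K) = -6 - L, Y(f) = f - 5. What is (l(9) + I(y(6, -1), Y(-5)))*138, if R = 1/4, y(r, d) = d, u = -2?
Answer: -2139/8 ≈ -267.38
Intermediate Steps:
Y(f) = -5 + f
R = 1/4 ≈ 0.25000
l(x) = 49/16 (l(x) = (-2 + 1/4)**2 = (-7/4)**2 = 49/16)
(l(9) + I(y(6, -1), Y(-5)))*138 = (49/16 + (-6 - 1*(-1)))*138 = (49/16 + (-6 + 1))*138 = (49/16 - 5)*138 = -31/16*138 = -2139/8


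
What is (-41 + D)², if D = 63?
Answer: 484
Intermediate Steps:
(-41 + D)² = (-41 + 63)² = 22² = 484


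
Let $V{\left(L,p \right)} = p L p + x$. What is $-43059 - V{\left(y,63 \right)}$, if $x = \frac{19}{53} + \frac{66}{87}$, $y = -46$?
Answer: $\frac{214432838}{1537} \approx 1.3951 \cdot 10^{5}$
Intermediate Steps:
$x = \frac{1717}{1537}$ ($x = 19 \cdot \frac{1}{53} + 66 \cdot \frac{1}{87} = \frac{19}{53} + \frac{22}{29} = \frac{1717}{1537} \approx 1.1171$)
$V{\left(L,p \right)} = \frac{1717}{1537} + L p^{2}$ ($V{\left(L,p \right)} = p L p + \frac{1717}{1537} = L p p + \frac{1717}{1537} = L p^{2} + \frac{1717}{1537} = \frac{1717}{1537} + L p^{2}$)
$-43059 - V{\left(y,63 \right)} = -43059 - \left(\frac{1717}{1537} - 46 \cdot 63^{2}\right) = -43059 - \left(\frac{1717}{1537} - 182574\right) = -43059 - - \frac{280614521}{1537} = -43059 + \frac{280614521}{1537} = \frac{214432838}{1537}$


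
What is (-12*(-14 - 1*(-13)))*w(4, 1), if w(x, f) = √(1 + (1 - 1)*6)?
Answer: 12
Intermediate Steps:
w(x, f) = 1 (w(x, f) = √(1 + 0*6) = √(1 + 0) = √1 = 1)
(-12*(-14 - 1*(-13)))*w(4, 1) = -12*(-14 - 1*(-13))*1 = -12*(-14 + 13)*1 = -12*(-1)*1 = 12*1 = 12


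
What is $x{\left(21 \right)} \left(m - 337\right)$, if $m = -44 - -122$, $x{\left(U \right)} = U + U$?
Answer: $-10878$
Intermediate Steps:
$x{\left(U \right)} = 2 U$
$m = 78$ ($m = -44 + 122 = 78$)
$x{\left(21 \right)} \left(m - 337\right) = 2 \cdot 21 \left(78 - 337\right) = 42 \left(-259\right) = -10878$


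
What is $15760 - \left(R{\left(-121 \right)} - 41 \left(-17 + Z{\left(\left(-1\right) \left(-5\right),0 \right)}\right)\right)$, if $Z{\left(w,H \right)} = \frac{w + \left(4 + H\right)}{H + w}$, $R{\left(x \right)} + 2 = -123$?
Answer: $\frac{76309}{5} \approx 15262.0$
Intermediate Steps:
$R{\left(x \right)} = -125$ ($R{\left(x \right)} = -2 - 123 = -125$)
$Z{\left(w,H \right)} = \frac{4 + H + w}{H + w}$
$15760 - \left(R{\left(-121 \right)} - 41 \left(-17 + Z{\left(\left(-1\right) \left(-5\right),0 \right)}\right)\right) = 15760 - \left(-125 - 41 \left(-17 + \frac{4 + 0 - -5}{0 - -5}\right)\right) = 15760 - \left(-125 - 41 \left(-17 + \frac{4 + 0 + 5}{0 + 5}\right)\right) = 15760 - \left(-125 - 41 \left(-17 + \frac{1}{5} \cdot 9\right)\right) = 15760 - \left(-125 - 41 \left(-17 + \frac{9}{5}\right)\right) = 15760 - \left(-125 - - \frac{3116}{5}\right) = 15760 - \left(-125 + \frac{3116}{5}\right) = 15760 - \frac{2491}{5} = \frac{76309}{5}$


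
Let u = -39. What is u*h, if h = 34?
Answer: -1326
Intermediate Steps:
u*h = -39*34 = -1326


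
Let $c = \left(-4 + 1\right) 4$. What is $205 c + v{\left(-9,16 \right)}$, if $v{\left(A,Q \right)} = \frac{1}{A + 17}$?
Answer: $- \frac{19679}{8} \approx -2459.9$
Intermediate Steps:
$c = -12$ ($c = \left(-3\right) 4 = -12$)
$v{\left(A,Q \right)} = \frac{1}{17 + A}$
$205 c + v{\left(-9,16 \right)} = 205 \left(-12\right) + \frac{1}{17 - 9} = -2460 + \frac{1}{8} = - \frac{19679}{8}$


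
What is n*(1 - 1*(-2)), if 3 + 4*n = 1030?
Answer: 3081/4 ≈ 770.25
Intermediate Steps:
n = 1027/4 (n = -¾ + (¼)*1030 = -¾ + 515/2 = 1027/4 ≈ 256.75)
n*(1 - 1*(-2)) = 1027*(1 - 1*(-2))/4 = 1027*(1 + 2)/4 = (1027/4)*3 = 3081/4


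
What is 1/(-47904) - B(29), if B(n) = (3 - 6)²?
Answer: -431137/47904 ≈ -9.0000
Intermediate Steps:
B(n) = 9 (B(n) = (-3)² = 9)
1/(-47904) - B(29) = 1/(-47904) - 1*9 = -1/47904 - 9 = -431137/47904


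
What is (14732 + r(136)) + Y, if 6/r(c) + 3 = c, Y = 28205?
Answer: 5710627/133 ≈ 42937.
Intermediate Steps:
r(c) = 6/(-3 + c)
(14732 + r(136)) + Y = (14732 + 6/(-3 + 136)) + 28205 = (14732 + 6/133) + 28205 = 1959362/133 + 28205 = 5710627/133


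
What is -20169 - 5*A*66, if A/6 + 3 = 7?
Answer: -28089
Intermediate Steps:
A = 24 (A = -18 + 6*7 = -18 + 42 = 24)
-20169 - 5*A*66 = -20169 - 5*24*66 = -20169 - 120*66 = -20169 - 7920 = -28089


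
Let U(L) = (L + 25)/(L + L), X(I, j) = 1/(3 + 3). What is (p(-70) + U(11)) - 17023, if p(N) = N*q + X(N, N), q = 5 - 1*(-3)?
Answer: -1160359/66 ≈ -17581.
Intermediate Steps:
X(I, j) = ⅙ (X(I, j) = 1/6 = ⅙)
q = 8 (q = 5 + 3 = 8)
p(N) = ⅙ + 8*N (p(N) = N*8 + ⅙ = 8*N + ⅙ = ⅙ + 8*N)
U(L) = (25 + L)/(2*L) (U(L) = (25 + L)/((2*L)) = (25 + L)*(1/(2*L)) = (25 + L)/(2*L))
(p(-70) + U(11)) - 17023 = ((⅙ + 8*(-70)) + (½)*(25 + 11)/11) - 17023 = ((⅙ - 560) + (½)*(1/11)*36) - 17023 = (-3359/6 + 18/11) - 17023 = -36841/66 - 17023 = -1160359/66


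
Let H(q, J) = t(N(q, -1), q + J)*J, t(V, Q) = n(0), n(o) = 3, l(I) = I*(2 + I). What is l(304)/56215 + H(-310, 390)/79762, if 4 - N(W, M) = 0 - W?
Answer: 3742775919/2241910415 ≈ 1.6695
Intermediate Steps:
N(W, M) = 4 + W (N(W, M) = 4 - (0 - W) = 4 - (-1)*W = 4 + W)
t(V, Q) = 3
H(q, J) = 3*J
l(304)/56215 + H(-310, 390)/79762 = (304*(2 + 304))/56215 + (3*390)/79762 = (304*306)*(1/56215) + 1170*(1/79762) = 93024*(1/56215) + 585/39881 = 93024/56215 + 585/39881 = 3742775919/2241910415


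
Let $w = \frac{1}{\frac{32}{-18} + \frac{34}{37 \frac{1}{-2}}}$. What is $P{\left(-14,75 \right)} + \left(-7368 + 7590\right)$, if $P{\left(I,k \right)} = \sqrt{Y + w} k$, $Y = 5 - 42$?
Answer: $222 + \frac{75 i \sqrt{13509181}}{602} \approx 222.0 + 457.91 i$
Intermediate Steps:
$Y = -37$
$w = - \frac{333}{1204}$ ($w = \frac{1}{32 \left(- \frac{1}{18}\right) + \frac{34}{37 \left(- \frac{1}{2}\right)}} = \frac{1}{- \frac{16}{9} + \frac{34}{- \frac{37}{2}}} = \frac{1}{- \frac{16}{9} + 34 \left(- \frac{2}{37}\right)} = \frac{1}{- \frac{16}{9} - \frac{68}{37}} = \frac{1}{- \frac{1204}{333}} = - \frac{333}{1204} \approx -0.27658$)
$P{\left(I,k \right)} = \frac{i k \sqrt{13509181}}{602}$ ($P{\left(I,k \right)} = \sqrt{-37 - \frac{333}{1204}} k = \sqrt{- \frac{44881}{1204}} k = \frac{i \sqrt{13509181}}{602} k = \frac{i k \sqrt{13509181}}{602}$)
$P{\left(-14,75 \right)} + \left(-7368 + 7590\right) = \frac{1}{602} i 75 \sqrt{13509181} + \left(-7368 + 7590\right) = \frac{75 i \sqrt{13509181}}{602} + 222 = 222 + \frac{75 i \sqrt{13509181}}{602}$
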